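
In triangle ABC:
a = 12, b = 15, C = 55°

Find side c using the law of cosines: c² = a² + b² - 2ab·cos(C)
c² = 12² + 15² − 2·12·15·cos(55°)
cos(55°) ≈ 0.573576
c² ≈ 144 + 225 − 360·(0.573576) ≈ 369 − 206.488 ≈ 162.512
c ≈ √162.512 ≈ 12.748

c = 12.75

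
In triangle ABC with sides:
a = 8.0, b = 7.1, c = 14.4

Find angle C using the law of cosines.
c² = a² + b² − 2ab·cos(C)  ⇒  cos(C) = (a² + b² − c²)/(2ab)
cos(C) = (8.0² + 7.1² − 14.4²)/(2·8.0·7.1) = (64 + 50.41 − 207.36)/113.6 = -92.95/113.6 ≈ -0.818222
C = arccos(-0.818222) ≈ 144.907°

C = 144.9°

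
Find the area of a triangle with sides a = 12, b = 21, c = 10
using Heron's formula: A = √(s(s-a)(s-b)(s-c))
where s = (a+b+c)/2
s = (12 + 21 + 10)/2 = 43/2 = 21.5
s − a = 9.5, s − b = 0.5, s − c = 11.5
s(s−a)(s−b)(s−c) = 21.5·9.5·0.5·11.5 = 1174.4375
Area = √1174.4375 ≈ 34.2701

s = 21.5, Area = 34.27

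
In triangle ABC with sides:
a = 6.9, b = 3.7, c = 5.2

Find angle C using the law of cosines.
c² = a² + b² − 2ab·cos(C)  ⇒  cos(C) = (a² + b² − c²)/(2ab)
cos(C) = (6.9² + 3.7² − 5.2²)/(2·6.9·3.7) = (47.61 + 13.69 − 27.04)/51.06 = 34.26/51.06 ≈ 0.670975
C = arccos(0.670975) ≈ 47.8576°

C = 47.86°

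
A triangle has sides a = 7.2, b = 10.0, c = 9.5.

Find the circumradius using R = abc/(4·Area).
First find the area with Heron's formula.
s = (7.2 + 10.0 + 9.5)/2 = 13.35
Area = √(s(s−a)(s−b)(s−c)) = √(13.35·6.15·3.35·3.85) ≈ √1058.92 ≈ 32.541
abc = 7.2·10.0·9.5 = 684
R = abc/(4·Area) ≈ 684/(4·32.541) = 684/130.164 ≈ 5.25491

R = 5.255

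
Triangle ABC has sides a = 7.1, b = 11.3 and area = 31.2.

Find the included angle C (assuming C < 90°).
Area = ½·a·b·sin(C)  ⇒  sin(C) = 2·Area/(a·b) = 2·31.2/(7.1·11.3) = 62.4/80.23 ≈ 0.777764
C = arcsin(0.777764) ≈ 51.0563° (taking the acute solution since C < 90°)

C = 51.06°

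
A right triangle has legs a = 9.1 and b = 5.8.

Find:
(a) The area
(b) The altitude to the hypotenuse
(a) The legs are perpendicular, so Area = ½·a·b = ½·9.1·5.8 = ½·52.78 = 26.39
(b) Hypotenuse c = √(a² + b²) = √(82.81 + 33.64) = √116.45 ≈ 10.7912
    Area = ½·c·h_c  ⇒  h_c = 2·Area/c = 52.78/10.7912 ≈ 4.89102

Area = 26.39, h_c = 4.891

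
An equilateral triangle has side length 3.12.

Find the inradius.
r = Area/s with s the semi-perimeter.
Area = (√3/4)·3.12² = (√3/4)·9.7344 ≈ 0.433013·9.7344 ≈ 4.21512
s = 3·3.12/2 = 4.68
r ≈ 4.21512/4.68 ≈ 0.900666
(Equivalently r = side/(2√3) = 3.12/3.4641 ≈ 0.900666.)

r = 0.9007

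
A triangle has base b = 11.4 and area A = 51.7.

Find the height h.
A = ½·b·h  ⇒  h = 2A/b = 2·51.7/11.4 = 103.4/11.4 ≈ 9.07018

h = 9.07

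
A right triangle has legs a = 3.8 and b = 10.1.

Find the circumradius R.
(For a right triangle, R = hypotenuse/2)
Hypotenuse c = √(a² + b²) = √(14.44 + 102.01) = √116.45 ≈ 10.7912
R = c/2 ≈ 10.7912/2 ≈ 5.3956

R = 5.396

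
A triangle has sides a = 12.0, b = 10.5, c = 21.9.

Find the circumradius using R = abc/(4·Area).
First find the area with Heron's formula.
s = (12.0 + 10.5 + 21.9)/2 = 22.2
Area = √(s(s−a)(s−b)(s−c)) = √(22.2·10.2·11.7·0.3) ≈ √794.804 ≈ 28.1923
abc = 12.0·10.5·21.9 = 2759.4
R = abc/(4·Area) ≈ 2759.4/(4·28.1923) = 2759.4/112.769 ≈ 24.4695

R = 24.47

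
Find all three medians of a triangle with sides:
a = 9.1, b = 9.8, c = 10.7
Median formula: m_a = ½√(2b² + 2c² − a²) (and cyclically). a² = 82.81, b² = 96.04, c² = 114.49.
m_a = ½√(2·96.04 + 2·114.49 − 82.81) = ½√338.25 ≈ ½·18.3916 ≈ 9.19579
m_b = ½√(2·82.81 + 2·114.49 − 96.04) = ½√298.56 ≈ ½·17.2789 ≈ 8.63944
m_c = ½√(2·82.81 + 2·96.04 − 114.49) = ½√243.21 ≈ ½·15.5952 ≈ 7.7976

m_a = 9.196, m_b = 8.639, m_c = 7.798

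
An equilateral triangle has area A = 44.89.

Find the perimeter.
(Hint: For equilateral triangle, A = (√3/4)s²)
A = (√3/4)s²  ⇒  s² = 4A/√3 = 4·44.89/√3 = 179.56/1.73205 ≈ 103.669
s ≈ √103.669 ≈ 10.1818
Perimeter = 3s ≈ 3·10.1818 ≈ 30.5454

Perimeter = 30.55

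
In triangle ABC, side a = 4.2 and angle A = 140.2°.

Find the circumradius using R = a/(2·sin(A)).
R = a/(2·sin(A)) = 4.2/(2·sin(140.2°))
sin(140.2°) ≈ 0.64011
R ≈ 4.2/(2·0.64011) = 4.2/1.28022 ≈ 3.28069

R = 3.281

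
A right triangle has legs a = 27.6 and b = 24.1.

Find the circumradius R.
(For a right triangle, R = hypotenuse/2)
Hypotenuse c = √(a² + b²) = √(761.76 + 580.81) = √1342.57 ≈ 36.6411
R = c/2 ≈ 36.6411/2 ≈ 18.3205

R = 18.32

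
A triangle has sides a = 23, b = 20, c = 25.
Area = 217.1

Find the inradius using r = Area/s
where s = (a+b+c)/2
s = (23 + 20 + 25)/2 = 68/2 = 34
r = Area/s = 217.1/34 ≈ 6.38529

r = 6.385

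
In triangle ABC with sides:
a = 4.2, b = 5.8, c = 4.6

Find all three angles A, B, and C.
Law of cosines for each angle (a² = 17.64, b² = 33.64, c² = 21.16):
cos(A) = (b² + c² − a²)/(2bc) = (33.64 + 21.16 − 17.64)/(2·5.8·4.6) = 37.16/53.36 ≈ 0.696402  ⇒  A ≈ 45.861°
cos(B) = (a² + c² − b²)/(2ac) = (17.64 + 21.16 − 33.64)/(2·4.2·4.6) = 5.16/38.64 ≈ 0.13354  ⇒  B ≈ 82.3258°
cos(C) = (a² + b² − c²)/(2ab) = (17.64 + 33.64 − 21.16)/(2·4.2·5.8) = 30.12/48.72 ≈ 0.618227  ⇒  C ≈ 51.8133°
Check: A + B + C ≈ 180°

A = 45.86°, B = 82.33°, C = 51.81°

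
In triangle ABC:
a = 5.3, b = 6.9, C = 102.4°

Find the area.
Two sides and the included angle (SAS): A = ½·a·b·sin(C) = ½·5.3·6.9·sin(102.4°)
sin(102.4°) ≈ 0.976672
A ≈ ½·36.57·0.976672 = 18.285·0.976672 ≈ 17.8585

Area = 17.86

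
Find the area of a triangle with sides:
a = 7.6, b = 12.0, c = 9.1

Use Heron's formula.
s = (7.6 + 12.0 + 9.1)/2 = 28.7/2 = 14.35
s − a = 6.75, s − b = 2.35, s − c = 5.25
s(s−a)(s−b)(s−c) = 14.35·6.75·2.35·5.25 ≈ 1195.04
Area = √1195.04 ≈ 34.5694

Area = 34.57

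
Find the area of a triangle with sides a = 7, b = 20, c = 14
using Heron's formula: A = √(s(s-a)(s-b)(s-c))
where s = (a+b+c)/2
s = (7 + 20 + 14)/2 = 41/2 = 20.5
s − a = 13.5, s − b = 0.5, s − c = 6.5
s(s−a)(s−b)(s−c) = 20.5·13.5·0.5·6.5 = 899.4375
Area = √899.4375 ≈ 29.9906

s = 20.5, Area = 29.99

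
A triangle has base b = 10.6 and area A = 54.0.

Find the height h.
A = ½·b·h  ⇒  h = 2A/b = 2·54.0/10.6 = 108/10.6 ≈ 10.1887

h = 10.19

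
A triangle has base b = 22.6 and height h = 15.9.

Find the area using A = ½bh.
A = ½·b·h = ½·22.6·15.9 = ½·359.34 = 179.67

Area = 179.67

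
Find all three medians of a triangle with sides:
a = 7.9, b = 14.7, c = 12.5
Median formula: m_a = ½√(2b² + 2c² − a²) (and cyclically). a² = 62.41, b² = 216.09, c² = 156.25.
m_a = ½√(2·216.09 + 2·156.25 − 62.41) = ½√682.27 ≈ ½·26.1203 ≈ 13.0601
m_b = ½√(2·62.41 + 2·156.25 − 216.09) = ½√221.23 ≈ ½·14.8738 ≈ 7.4369
m_c = ½√(2·62.41 + 2·216.09 − 156.25) = ½√400.75 ≈ ½·20.0187 ≈ 10.0094

m_a = 13.06, m_b = 7.437, m_c = 10.01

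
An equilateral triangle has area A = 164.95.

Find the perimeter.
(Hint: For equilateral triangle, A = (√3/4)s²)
A = (√3/4)s²  ⇒  s² = 4A/√3 = 4·164.95/√3 = 659.8/1.73205 ≈ 380.936
s ≈ √380.936 ≈ 19.5176
Perimeter = 3s ≈ 3·19.5176 ≈ 58.5527

Perimeter = 58.55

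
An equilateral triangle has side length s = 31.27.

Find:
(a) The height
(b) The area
(a) The height splits the triangle into two 30-60-90 halves: h = s·√3/2 = 31.27·1.73205/2 ≈ 54.1612/2 ≈ 27.0806
(b) Area = (√3/4)·s² = (√3/4)·31.27² = (√3/4)·977.8129 ≈ 0.433013·977.8129 ≈ 423.405

Height = 27.08, Area = 423.4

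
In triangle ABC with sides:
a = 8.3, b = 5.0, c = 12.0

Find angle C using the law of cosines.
c² = a² + b² − 2ab·cos(C)  ⇒  cos(C) = (a² + b² − c²)/(2ab)
cos(C) = (8.3² + 5.0² − 12.0²)/(2·8.3·5.0) = (68.89 + 25 − 144)/83 = -50.11/83 ≈ -0.603735
C = arccos(-0.603735) ≈ 127.138°

C = 127.1°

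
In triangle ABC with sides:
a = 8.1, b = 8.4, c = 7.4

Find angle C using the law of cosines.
c² = a² + b² − 2ab·cos(C)  ⇒  cos(C) = (a² + b² − c²)/(2ab)
cos(C) = (8.1² + 8.4² − 7.4²)/(2·8.1·8.4) = (65.61 + 70.56 − 54.76)/136.08 = 81.41/136.08 ≈ 0.598251
C = arccos(0.598251) ≈ 53.2553°

C = 53.26°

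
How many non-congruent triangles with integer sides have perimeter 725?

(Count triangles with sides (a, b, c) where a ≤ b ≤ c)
Let a ≤ b ≤ c with a + b + c = 725. The only binding inequality is a + b > c, i.e. 725 − c > c, so c < 725/2; and c ≥ 725/3 since c is the largest side.
So 242 ≤ c ≤ 362. For each c, b runs from ⌈(725 − c)/2⌉ up to c (then a = 725 − b − c satisfies 1 ≤ a ≤ b automatically), giving c − ⌈(725 − c)/2⌉ + 1 choices.
Summing over c: 1 + 3 + 4 + 6 + … + 180 + 181  (121 terms, c = 242, …, 362) = 11041
Check (closed form: nearest integer to p²/48 for even p, (p+3)²/48 for odd p): (725+3)²/48 = 728²/48 = 529984/48 ≈ 11041.33 → 11041

11041 triangles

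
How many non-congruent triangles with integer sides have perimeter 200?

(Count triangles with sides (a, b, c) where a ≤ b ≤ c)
Let a ≤ b ≤ c with a + b + c = 200. The only binding inequality is a + b > c, i.e. 200 − c > c, so c < 200/2; and c ≥ 200/3 since c is the largest side.
So 67 ≤ c ≤ 99. For each c, b runs from ⌈(200 − c)/2⌉ up to c (then a = 200 − b − c satisfies 1 ≤ a ≤ b automatically), giving c − ⌈(200 − c)/2⌉ + 1 choices.
Summing over c: 1 + 3 + 4 + 6 + … + 48 + 49  (33 terms, c = 67, …, 99) = 833
Check (closed form: nearest integer to p²/48 for even p, (p+3)²/48 for odd p): 200²/48 = 40000/48 ≈ 833.33 → 833

833 triangles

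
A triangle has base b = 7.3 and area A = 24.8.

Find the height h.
A = ½·b·h  ⇒  h = 2A/b = 2·24.8/7.3 = 49.6/7.3 ≈ 6.79452

h = 6.795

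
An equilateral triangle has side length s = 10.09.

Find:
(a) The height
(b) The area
(a) The height splits the triangle into two 30-60-90 halves: h = s·√3/2 = 10.09·1.73205/2 ≈ 17.4764/2 ≈ 8.7382
(b) Area = (√3/4)·s² = (√3/4)·10.09² = (√3/4)·101.8081 ≈ 0.433013·101.8081 ≈ 44.0842

Height = 8.738, Area = 44.08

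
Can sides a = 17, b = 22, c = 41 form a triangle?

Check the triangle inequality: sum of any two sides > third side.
a + b vs c: 17 + 22 = 39 ≤ 41  ✗
a + c vs b: 17 + 41 = 58 > 22  ✓
b + c vs a: 22 + 41 = 63 > 17  ✓

No: 17 + 22 = 39 is not > 41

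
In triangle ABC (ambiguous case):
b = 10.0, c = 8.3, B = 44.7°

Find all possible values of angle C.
b/sin(B) = c/sin(C)  ⇒  sin(C) = c·sin(B)/b = 8.3·sin(44.7°)/10.0
sin(44.7°) ≈ 0.703395
sin(C) ≈ 8.3·0.703395/10.0 ≈ 5.83818/10.0 ≈ 0.583818
Candidate 1: C₁ = arcsin(0.583818) ≈ 35.7195°  →  A = 180° − 44.7° − 35.7195° ≈ 99.5805° > 0, valid
Candidate 2: C₂ = 180° − C₁ ≈ 144.28°  →  A = 180° − 44.7° − 144.28° ≈ -8.9805° ≤ 0, not a valid triangle

C = 35.72° (one solution)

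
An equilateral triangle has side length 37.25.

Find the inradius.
r = Area/s with s the semi-perimeter.
Area = (√3/4)·37.25² = (√3/4)·1387.5625 ≈ 0.433013·1387.5625 ≈ 600.832
s = 3·37.25/2 = 55.875
r ≈ 600.832/55.875 ≈ 10.7531
(Equivalently r = side/(2√3) = 37.25/3.4641 ≈ 10.7531.)

r = 10.75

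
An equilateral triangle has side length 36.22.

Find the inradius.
r = Area/s with s the semi-perimeter.
Area = (√3/4)·36.22² = (√3/4)·1311.8884 ≈ 0.433013·1311.8884 ≈ 568.064
s = 3·36.22/2 = 54.33
r ≈ 568.064/54.33 ≈ 10.4558
(Equivalently r = side/(2√3) = 36.22/3.4641 ≈ 10.4558.)

r = 10.46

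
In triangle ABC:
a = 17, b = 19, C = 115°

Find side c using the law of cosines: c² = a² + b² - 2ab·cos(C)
c² = 17² + 19² − 2·17·19·cos(115°)
cos(115°) ≈ -0.422618
c² ≈ 289 + 361 − 646·(-0.422618) ≈ 650 + 273.011 ≈ 923.011
c ≈ √923.011 ≈ 30.3811

c = 30.38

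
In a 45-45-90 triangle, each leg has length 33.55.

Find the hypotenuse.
In a 45-45-90 triangle the sides are in ratio 1 : 1 : √2, so hypotenuse = leg·√2.
Hypotenuse = 33.55·√2 ≈ 33.55·1.41421 ≈ 47.4469

Hypotenuse = 33.55√2 = 47.45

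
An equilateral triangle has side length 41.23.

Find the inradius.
r = Area/s with s the semi-perimeter.
Area = (√3/4)·41.23² = (√3/4)·1699.9129 ≈ 0.433013·1699.9129 ≈ 736.084
s = 3·41.23/2 = 61.845
r ≈ 736.084/61.845 ≈ 11.9021
(Equivalently r = side/(2√3) = 41.23/3.4641 ≈ 11.9021.)

r = 11.9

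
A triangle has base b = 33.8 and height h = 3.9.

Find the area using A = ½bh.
A = ½·b·h = ½·33.8·3.9 = ½·131.82 = 65.91

Area = 65.91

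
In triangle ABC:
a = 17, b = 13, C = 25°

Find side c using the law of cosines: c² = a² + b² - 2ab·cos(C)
c² = 17² + 13² − 2·17·13·cos(25°)
cos(25°) ≈ 0.906308
c² ≈ 289 + 169 − 442·(0.906308) ≈ 458 − 400.588 ≈ 57.412
c ≈ √57.412 ≈ 7.57707

c = 7.577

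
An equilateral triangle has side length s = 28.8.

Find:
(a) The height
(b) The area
(a) The height splits the triangle into two 30-60-90 halves: h = s·√3/2 = 28.8·1.73205/2 ≈ 49.8831/2 ≈ 24.9415
(b) Area = (√3/4)·s² = (√3/4)·28.8² = (√3/4)·829.44 ≈ 0.433013·829.44 ≈ 359.158

Height = 24.94, Area = 359.2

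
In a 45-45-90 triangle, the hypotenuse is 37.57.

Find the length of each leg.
In a 45-45-90 triangle hypotenuse = leg·√2, so leg = hypotenuse/√2.
Leg = 37.57/√2 ≈ 37.57/1.41421 ≈ 26.566

Each leg = 26.57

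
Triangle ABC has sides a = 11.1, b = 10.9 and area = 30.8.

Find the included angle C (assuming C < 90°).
Area = ½·a·b·sin(C)  ⇒  sin(C) = 2·Area/(a·b) = 2·30.8/(11.1·10.9) = 61.6/120.99 ≈ 0.509133
C = arcsin(0.509133) ≈ 30.6061° (taking the acute solution since C < 90°)

C = 30.61°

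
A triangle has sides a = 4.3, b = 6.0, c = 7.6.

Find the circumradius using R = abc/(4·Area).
First find the area with Heron's formula.
s = (4.3 + 6.0 + 7.6)/2 = 8.95
Area = √(s(s−a)(s−b)(s−c)) = √(8.95·4.65·2.95·1.35) ≈ √165.742 ≈ 12.8741
abc = 4.3·6.0·7.6 = 196.08
R = abc/(4·Area) ≈ 196.08/(4·12.8741) = 196.08/51.4963 ≈ 3.80765

R = 3.808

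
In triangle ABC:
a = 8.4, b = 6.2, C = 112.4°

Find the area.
Two sides and the included angle (SAS): A = ½·a·b·sin(C) = ½·8.4·6.2·sin(112.4°)
sin(112.4°) ≈ 0.924546
A ≈ ½·52.08·0.924546 = 26.04·0.924546 ≈ 24.0752

Area = 24.08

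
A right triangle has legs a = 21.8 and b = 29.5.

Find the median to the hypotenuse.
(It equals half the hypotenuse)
Hypotenuse c = √(a² + b²) = √(475.24 + 870.25) = √1345.49 ≈ 36.6809
Median to hypotenuse = c/2 ≈ 36.6809/2 ≈ 18.3405

Median = 18.34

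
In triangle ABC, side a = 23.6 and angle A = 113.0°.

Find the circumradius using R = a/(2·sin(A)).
R = a/(2·sin(A)) = 23.6/(2·sin(113.0°))
sin(113.0°) ≈ 0.920505
R ≈ 23.6/(2·0.920505) = 23.6/1.84101 ≈ 12.8191

R = 12.82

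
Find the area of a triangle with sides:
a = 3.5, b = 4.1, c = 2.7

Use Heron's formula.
s = (3.5 + 4.1 + 2.7)/2 = 10.3/2 = 5.15
s − a = 1.65, s − b = 1.05, s − c = 2.45
s(s−a)(s−b)(s−c) = 5.15·1.65·1.05·2.45 ≈ 21.8598
Area = √21.8598 ≈ 4.67545

Area = 4.675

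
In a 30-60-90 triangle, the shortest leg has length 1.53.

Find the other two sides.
In a 30-60-90 triangle the sides are in ratio 1 : √3 : 2 (short leg : long leg : hypotenuse).
Long leg = 1.53·√3 ≈ 1.53·1.73205 ≈ 2.65004
Hypotenuse = 2·1.53 = 3.06

Long leg = 1.53√3 = 2.65, Hypotenuse = 3.06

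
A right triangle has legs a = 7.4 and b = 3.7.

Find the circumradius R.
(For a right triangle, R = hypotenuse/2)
Hypotenuse c = √(a² + b²) = √(54.76 + 13.69) = √68.45 ≈ 8.27345
R = c/2 ≈ 8.27345/2 ≈ 4.13673

R = 4.137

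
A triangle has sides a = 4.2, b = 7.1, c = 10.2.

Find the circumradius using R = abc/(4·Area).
First find the area with Heron's formula.
s = (4.2 + 7.1 + 10.2)/2 = 10.75
Area = √(s(s−a)(s−b)(s−c)) = √(10.75·6.55·3.65·0.55) ≈ √141.353 ≈ 11.8892
abc = 4.2·7.1·10.2 = 304.164
R = abc/(4·Area) ≈ 304.164/(4·11.8892) = 304.164/47.5568 ≈ 6.3958

R = 6.396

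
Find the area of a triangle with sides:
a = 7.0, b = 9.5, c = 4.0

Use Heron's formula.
s = (7.0 + 9.5 + 4.0)/2 = 20.5/2 = 10.25
s − a = 3.25, s − b = 0.75, s − c = 6.25
s(s−a)(s−b)(s−c) = 10.25·3.25·0.75·6.25 ≈ 156.152
Area = √156.152 ≈ 12.4961

Area = 12.5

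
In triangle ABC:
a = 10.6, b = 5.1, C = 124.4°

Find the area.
Two sides and the included angle (SAS): A = ½·a·b·sin(C) = ½·10.6·5.1·sin(124.4°)
sin(124.4°) ≈ 0.825113
A ≈ ½·54.06·0.825113 = 27.03·0.825113 ≈ 22.3028

Area = 22.3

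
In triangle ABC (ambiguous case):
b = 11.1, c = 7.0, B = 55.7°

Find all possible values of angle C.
b/sin(B) = c/sin(C)  ⇒  sin(C) = c·sin(B)/b = 7.0·sin(55.7°)/11.1
sin(55.7°) ≈ 0.826098
sin(C) ≈ 7.0·0.826098/11.1 ≈ 5.78269/11.1 ≈ 0.520963
Candidate 1: C₁ = arcsin(0.520963) ≈ 31.3969°  →  A = 180° − 55.7° − 31.3969° ≈ 92.9031° > 0, valid
Candidate 2: C₂ = 180° − C₁ ≈ 148.603°  →  A = 180° − 55.7° − 148.603° ≈ -24.3031° ≤ 0, not a valid triangle

C = 31.4° (one solution)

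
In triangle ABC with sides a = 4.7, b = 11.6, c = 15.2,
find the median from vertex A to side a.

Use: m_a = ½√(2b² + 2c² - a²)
m_a = ½√(2·11.6² + 2·15.2² − 4.7²) = ½√(2·134.56 + 2·231.04 − 22.09) = ½√(269.12 + 462.08 − 22.09) = ½√709.11
√709.11 ≈ 26.6291, so m_a ≈ 13.3146

m_a = 13.31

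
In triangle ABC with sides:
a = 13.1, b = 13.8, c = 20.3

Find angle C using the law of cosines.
c² = a² + b² − 2ab·cos(C)  ⇒  cos(C) = (a² + b² − c²)/(2ab)
cos(C) = (13.1² + 13.8² − 20.3²)/(2·13.1·13.8) = (171.61 + 190.44 − 412.09)/361.56 = -50.04/361.56 ≈ -0.1384
C = arccos(-0.1384) ≈ 97.9553°

C = 97.96°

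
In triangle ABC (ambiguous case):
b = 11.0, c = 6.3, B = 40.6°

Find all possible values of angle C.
b/sin(B) = c/sin(C)  ⇒  sin(C) = c·sin(B)/b = 6.3·sin(40.6°)/11.0
sin(40.6°) ≈ 0.650774
sin(C) ≈ 6.3·0.650774/11.0 ≈ 4.09988/11.0 ≈ 0.372716
Candidate 1: C₁ = arcsin(0.372716) ≈ 21.8832°  →  A = 180° − 40.6° − 21.8832° ≈ 117.517° > 0, valid
Candidate 2: C₂ = 180° − C₁ ≈ 158.117°  →  A = 180° − 40.6° − 158.117° ≈ -18.7168° ≤ 0, not a valid triangle

C = 21.88° (one solution)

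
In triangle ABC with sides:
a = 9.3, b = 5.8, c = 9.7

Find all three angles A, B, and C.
Law of cosines for each angle (a² = 86.49, b² = 33.64, c² = 94.09):
cos(A) = (b² + c² − a²)/(2bc) = (33.64 + 94.09 − 86.49)/(2·5.8·9.7) = 41.24/112.52 ≈ 0.366513  ⇒  A ≈ 68.4993°
cos(B) = (a² + c² − b²)/(2ac) = (86.49 + 94.09 − 33.64)/(2·9.3·9.7) = 146.94/180.42 ≈ 0.814433  ⇒  B ≈ 35.4687°
cos(C) = (a² + b² − c²)/(2ab) = (86.49 + 33.64 − 94.09)/(2·9.3·5.8) = 26.04/107.88 ≈ 0.241379  ⇒  C ≈ 76.032°
Check: A + B + C ≈ 180°

A = 68.5°, B = 35.47°, C = 76.03°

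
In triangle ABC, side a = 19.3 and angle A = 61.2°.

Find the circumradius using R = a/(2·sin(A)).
R = a/(2·sin(A)) = 19.3/(2·sin(61.2°))
sin(61.2°) ≈ 0.876307
R ≈ 19.3/(2·0.876307) = 19.3/1.75261 ≈ 11.0121

R = 11.01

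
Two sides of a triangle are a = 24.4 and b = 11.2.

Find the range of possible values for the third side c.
Triangle inequality: |a − b| < c < a + b
|a − b| = |24.4 − 11.2| = 13.2
a + b = 24.4 + 11.2 = 35.6

13.2 < c < 35.6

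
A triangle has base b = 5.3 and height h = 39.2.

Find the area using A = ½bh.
A = ½·b·h = ½·5.3·39.2 = ½·207.76 = 103.88

Area = 103.88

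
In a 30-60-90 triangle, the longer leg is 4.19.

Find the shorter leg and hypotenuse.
In a 30-60-90 triangle the sides are in ratio 1 : √3 : 2, so short leg = long leg/√3 and hypotenuse = 2·(short leg).
Short leg = 4.19/√3 ≈ 4.19/1.73205 ≈ 2.4191
Hypotenuse = 2·2.4191 ≈ 4.8382

Short leg = 2.419, Hypotenuse = 4.838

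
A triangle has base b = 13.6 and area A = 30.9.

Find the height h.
A = ½·b·h  ⇒  h = 2A/b = 2·30.9/13.6 = 61.8/13.6 ≈ 4.54412

h = 4.544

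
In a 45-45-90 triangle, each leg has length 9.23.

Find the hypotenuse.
In a 45-45-90 triangle the sides are in ratio 1 : 1 : √2, so hypotenuse = leg·√2.
Hypotenuse = 9.23·√2 ≈ 9.23·1.41421 ≈ 13.0532

Hypotenuse = 9.23√2 = 13.05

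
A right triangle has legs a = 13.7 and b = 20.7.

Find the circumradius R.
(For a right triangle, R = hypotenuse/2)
Hypotenuse c = √(a² + b²) = √(187.69 + 428.49) = √616.18 ≈ 24.823
R = c/2 ≈ 24.823/2 ≈ 12.4115

R = 12.41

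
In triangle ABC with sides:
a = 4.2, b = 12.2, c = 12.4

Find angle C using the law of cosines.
c² = a² + b² − 2ab·cos(C)  ⇒  cos(C) = (a² + b² − c²)/(2ab)
cos(C) = (4.2² + 12.2² − 12.4²)/(2·4.2·12.2) = (17.64 + 148.84 − 153.76)/102.48 = 12.72/102.48 ≈ 0.124122
C = arccos(0.124122) ≈ 82.87°

C = 82.87°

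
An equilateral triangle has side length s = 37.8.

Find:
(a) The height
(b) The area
(a) The height splits the triangle into two 30-60-90 halves: h = s·√3/2 = 37.8·1.73205/2 ≈ 65.4715/2 ≈ 32.7358
(b) Area = (√3/4)·s² = (√3/4)·37.8² = (√3/4)·1428.84 ≈ 0.433013·1428.84 ≈ 618.706

Height = 32.74, Area = 618.7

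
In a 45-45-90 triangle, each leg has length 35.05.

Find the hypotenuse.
In a 45-45-90 triangle the sides are in ratio 1 : 1 : √2, so hypotenuse = leg·√2.
Hypotenuse = 35.05·√2 ≈ 35.05·1.41421 ≈ 49.5682

Hypotenuse = 35.05√2 = 49.57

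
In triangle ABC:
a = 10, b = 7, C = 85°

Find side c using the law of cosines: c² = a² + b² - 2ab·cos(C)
c² = 10² + 7² − 2·10·7·cos(85°)
cos(85°) ≈ 0.0871557
c² ≈ 100 + 49 − 140·(0.0871557) ≈ 149 − 12.2018 ≈ 136.798
c ≈ √136.798 ≈ 11.6961

c = 11.7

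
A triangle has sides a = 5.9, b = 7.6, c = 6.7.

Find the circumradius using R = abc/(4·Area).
First find the area with Heron's formula.
s = (5.9 + 7.6 + 6.7)/2 = 10.1
Area = √(s(s−a)(s−b)(s−c)) = √(10.1·4.2·2.5·3.4) ≈ √360.57 ≈ 18.9887
abc = 5.9·7.6·6.7 = 300.428
R = abc/(4·Area) ≈ 300.428/(4·18.9887) = 300.428/75.9547 ≈ 3.95536

R = 3.955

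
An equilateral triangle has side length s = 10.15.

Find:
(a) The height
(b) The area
(a) The height splits the triangle into two 30-60-90 halves: h = s·√3/2 = 10.15·1.73205/2 ≈ 17.5803/2 ≈ 8.79016
(b) Area = (√3/4)·s² = (√3/4)·10.15² = (√3/4)·103.0225 ≈ 0.433013·103.0225 ≈ 44.6101

Height = 8.79, Area = 44.61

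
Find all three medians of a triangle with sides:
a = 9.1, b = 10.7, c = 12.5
Median formula: m_a = ½√(2b² + 2c² − a²) (and cyclically). a² = 82.81, b² = 114.49, c² = 156.25.
m_a = ½√(2·114.49 + 2·156.25 − 82.81) = ½√458.67 ≈ ½·21.4166 ≈ 10.7083
m_b = ½√(2·82.81 + 2·156.25 − 114.49) = ½√363.63 ≈ ½·19.0691 ≈ 9.53454
m_c = ½√(2·82.81 + 2·114.49 − 156.25) = ½√238.35 ≈ ½·15.4386 ≈ 7.71929

m_a = 10.71, m_b = 9.535, m_c = 7.719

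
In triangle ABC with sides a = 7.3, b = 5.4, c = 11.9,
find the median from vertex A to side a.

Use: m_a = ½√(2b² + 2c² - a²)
m_a = ½√(2·5.4² + 2·11.9² − 7.3²) = ½√(2·29.16 + 2·141.61 − 53.29) = ½√(58.32 + 283.22 − 53.29) = ½√288.25
√288.25 ≈ 16.9779, so m_a ≈ 8.48896

m_a = 8.489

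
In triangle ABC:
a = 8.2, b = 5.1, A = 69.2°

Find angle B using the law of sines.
a/sin(A) = b/sin(B)  ⇒  sin(B) = b·sin(A)/a = 5.1·sin(69.2°)/8.2
sin(69.2°) ≈ 0.934826
sin(B) ≈ 5.1·0.934826/8.2 ≈ 4.76761/8.2 ≈ 0.581416
B = arcsin(0.581416) ≈ 35.5502°
(Since b ≤ a we need B ≤ A, so the obtuse alternative 180° − 35.5502° ≈ 144.45° is rejected.)

B = 35.55°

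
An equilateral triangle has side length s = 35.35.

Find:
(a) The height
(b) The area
(a) The height splits the triangle into two 30-60-90 halves: h = s·√3/2 = 35.35·1.73205/2 ≈ 61.228/2 ≈ 30.614
(b) Area = (√3/4)·s² = (√3/4)·35.35² = (√3/4)·1249.6225 ≈ 0.433013·1249.6225 ≈ 541.102

Height = 30.61, Area = 541.1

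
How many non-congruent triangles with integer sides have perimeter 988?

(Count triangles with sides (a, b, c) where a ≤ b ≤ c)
Let a ≤ b ≤ c with a + b + c = 988. The only binding inequality is a + b > c, i.e. 988 − c > c, so c < 988/2; and c ≥ 988/3 since c is the largest side.
So 330 ≤ c ≤ 493. For each c, b runs from ⌈(988 − c)/2⌉ up to c (then a = 988 − b − c satisfies 1 ≤ a ≤ b automatically), giving c − ⌈(988 − c)/2⌉ + 1 choices.
Summing over c: 2 + 3 + 5 + 6 + … + 245 + 246  (164 terms, c = 330, …, 493) = 20336
Check (closed form: nearest integer to p²/48 for even p, (p+3)²/48 for odd p): 988²/48 = 976144/48 ≈ 20336.33 → 20336

20336 triangles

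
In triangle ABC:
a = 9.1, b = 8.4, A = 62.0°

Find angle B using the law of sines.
a/sin(A) = b/sin(B)  ⇒  sin(B) = b·sin(A)/a = 8.4·sin(62.0°)/9.1
sin(62.0°) ≈ 0.882948
sin(B) ≈ 8.4·0.882948/9.1 ≈ 7.41676/9.1 ≈ 0.815029
B = arcsin(0.815029) ≈ 54.5902°
(Since b ≤ a we need B ≤ A, so the obtuse alternative 180° − 54.5902° ≈ 125.41° is rejected.)

B = 54.59°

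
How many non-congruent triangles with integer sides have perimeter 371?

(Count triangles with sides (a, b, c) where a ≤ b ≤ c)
Let a ≤ b ≤ c with a + b + c = 371. The only binding inequality is a + b > c, i.e. 371 − c > c, so c < 371/2; and c ≥ 371/3 since c is the largest side.
So 124 ≤ c ≤ 185. For each c, b runs from ⌈(371 − c)/2⌉ up to c (then a = 371 − b − c satisfies 1 ≤ a ≤ b automatically), giving c − ⌈(371 − c)/2⌉ + 1 choices.
Summing over c: 1 + 3 + 4 + 6 + … + 91 + 93  (62 terms, c = 124, …, 185) = 2914
Check (closed form: nearest integer to p²/48 for even p, (p+3)²/48 for odd p): (371+3)²/48 = 374²/48 = 139876/48 ≈ 2914.08 → 2914

2914 triangles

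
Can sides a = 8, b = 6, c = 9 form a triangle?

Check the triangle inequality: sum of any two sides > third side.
a + b vs c: 8 + 6 = 14 > 9  ✓
a + c vs b: 8 + 9 = 17 > 6  ✓
b + c vs a: 6 + 9 = 15 > 8  ✓

Yes, triangle inequality satisfied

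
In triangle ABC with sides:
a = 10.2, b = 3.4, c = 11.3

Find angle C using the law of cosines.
c² = a² + b² − 2ab·cos(C)  ⇒  cos(C) = (a² + b² − c²)/(2ab)
cos(C) = (10.2² + 3.4² − 11.3²)/(2·10.2·3.4) = (104.04 + 11.56 − 127.69)/69.36 = -12.09/69.36 ≈ -0.174308
C = arccos(-0.174308) ≈ 100.038°

C = 100°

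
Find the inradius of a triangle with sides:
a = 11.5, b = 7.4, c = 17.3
r = Area/s where s is the semi-perimeter.
s = (11.5 + 7.4 + 17.3)/2 = 36.2/2 = 18.1
Area = √(s(s−a)(s−b)(s−c)) = √(18.1·6.6·10.7·0.8) ≈ √1022.58 ≈ 31.9778
r ≈ 31.9778/18.1 ≈ 1.76673

r = 1.767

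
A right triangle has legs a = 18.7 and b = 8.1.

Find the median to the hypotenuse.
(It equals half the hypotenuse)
Hypotenuse c = √(a² + b²) = √(349.69 + 65.61) = √415.3 ≈ 20.3789
Median to hypotenuse = c/2 ≈ 20.3789/2 ≈ 10.1895

Median = 10.19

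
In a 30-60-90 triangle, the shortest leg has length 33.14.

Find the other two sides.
In a 30-60-90 triangle the sides are in ratio 1 : √3 : 2 (short leg : long leg : hypotenuse).
Long leg = 33.14·√3 ≈ 33.14·1.73205 ≈ 57.4002
Hypotenuse = 2·33.14 = 66.28

Long leg = 33.14√3 = 57.4, Hypotenuse = 66.28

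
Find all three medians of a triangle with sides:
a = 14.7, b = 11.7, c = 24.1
Median formula: m_a = ½√(2b² + 2c² − a²) (and cyclically). a² = 216.09, b² = 136.89, c² = 580.81.
m_a = ½√(2·136.89 + 2·580.81 − 216.09) = ½√1219.31 ≈ ½·34.9186 ≈ 17.4593
m_b = ½√(2·216.09 + 2·580.81 − 136.89) = ½√1456.91 ≈ ½·38.1695 ≈ 19.0847
m_c = ½√(2·216.09 + 2·136.89 − 580.81) = ½√125.15 ≈ ½·11.187 ≈ 5.59352

m_a = 17.46, m_b = 19.08, m_c = 5.594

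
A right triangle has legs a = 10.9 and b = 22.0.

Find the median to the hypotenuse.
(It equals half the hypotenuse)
Hypotenuse c = √(a² + b²) = √(118.81 + 484) = √602.81 ≈ 24.5522
Median to hypotenuse = c/2 ≈ 24.5522/2 ≈ 12.2761

Median = 12.28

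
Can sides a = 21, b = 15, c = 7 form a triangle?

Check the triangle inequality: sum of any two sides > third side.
a + b vs c: 21 + 15 = 36 > 7  ✓
a + c vs b: 21 + 7 = 28 > 15  ✓
b + c vs a: 15 + 7 = 22 > 21  ✓

Yes, triangle inequality satisfied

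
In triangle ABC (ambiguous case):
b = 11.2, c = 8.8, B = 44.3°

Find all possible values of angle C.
b/sin(B) = c/sin(C)  ⇒  sin(C) = c·sin(B)/b = 8.8·sin(44.3°)/11.2
sin(44.3°) ≈ 0.698415
sin(C) ≈ 8.8·0.698415/11.2 ≈ 6.14605/11.2 ≈ 0.548755
Candidate 1: C₁ = arcsin(0.548755) ≈ 33.2816°  →  A = 180° − 44.3° − 33.2816° ≈ 102.418° > 0, valid
Candidate 2: C₂ = 180° − C₁ ≈ 146.718°  →  A = 180° − 44.3° − 146.718° ≈ -11.0184° ≤ 0, not a valid triangle

C = 33.28° (one solution)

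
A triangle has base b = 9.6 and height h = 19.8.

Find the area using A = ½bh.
A = ½·b·h = ½·9.6·19.8 = ½·190.08 = 95.04

Area = 95.04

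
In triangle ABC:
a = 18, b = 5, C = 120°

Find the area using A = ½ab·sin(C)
A = ½·a·b·sin(C) = ½·18·5·sin(120°)
sin(120°) ≈ 0.866025
A ≈ ½·90·0.866025 = 45·0.866025 ≈ 38.9711

Area = 38.97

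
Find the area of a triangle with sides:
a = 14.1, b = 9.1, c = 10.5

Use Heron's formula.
s = (14.1 + 9.1 + 10.5)/2 = 33.7/2 = 16.85
s − a = 2.75, s − b = 7.75, s − c = 6.35
s(s−a)(s−b)(s−c) = 16.85·2.75·7.75·6.35 ≈ 2280.38
Area = √2280.38 ≈ 47.7534

Area = 47.75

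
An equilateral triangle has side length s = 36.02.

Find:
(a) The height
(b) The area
(a) The height splits the triangle into two 30-60-90 halves: h = s·√3/2 = 36.02·1.73205/2 ≈ 62.3885/2 ≈ 31.1942
(b) Area = (√3/4)·s² = (√3/4)·36.02² = (√3/4)·1297.4404 ≈ 0.433013·1297.4404 ≈ 561.808

Height = 31.19, Area = 561.8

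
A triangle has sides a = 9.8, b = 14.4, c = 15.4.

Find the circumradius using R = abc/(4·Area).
First find the area with Heron's formula.
s = (9.8 + 14.4 + 15.4)/2 = 19.8
Area = √(s(s−a)(s−b)(s−c)) = √(19.8·10·5.4·4.4) ≈ √4704.48 ≈ 68.5892
abc = 9.8·14.4·15.4 = 2173.248
R = abc/(4·Area) ≈ 2173.248/(4·68.5892) = 2173.248/274.357 ≈ 7.92125

R = 7.921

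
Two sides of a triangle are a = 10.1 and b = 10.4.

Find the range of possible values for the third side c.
Triangle inequality: |a − b| < c < a + b
|a − b| = |10.1 − 10.4| = 0.3
a + b = 10.1 + 10.4 = 20.5

0.3 < c < 20.5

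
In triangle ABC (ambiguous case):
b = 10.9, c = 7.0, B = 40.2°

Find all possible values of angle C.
b/sin(B) = c/sin(C)  ⇒  sin(C) = c·sin(B)/b = 7.0·sin(40.2°)/10.9
sin(40.2°) ≈ 0.645458
sin(C) ≈ 7.0·0.645458/10.9 ≈ 4.5182/10.9 ≈ 0.414514
Candidate 1: C₁ = arcsin(0.414514) ≈ 24.4887°  →  A = 180° − 40.2° − 24.4887° ≈ 115.311° > 0, valid
Candidate 2: C₂ = 180° − C₁ ≈ 155.511°  →  A = 180° − 40.2° − 155.511° ≈ -15.7113° ≤ 0, not a valid triangle

C = 24.49° (one solution)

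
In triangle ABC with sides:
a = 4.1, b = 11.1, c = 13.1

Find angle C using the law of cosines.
c² = a² + b² − 2ab·cos(C)  ⇒  cos(C) = (a² + b² − c²)/(2ab)
cos(C) = (4.1² + 11.1² − 13.1²)/(2·4.1·11.1) = (16.81 + 123.21 − 171.61)/91.02 = -31.59/91.02 ≈ -0.347067
C = arccos(-0.347067) ≈ 110.308°

C = 110.3°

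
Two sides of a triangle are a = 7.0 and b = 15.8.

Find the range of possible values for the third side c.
Triangle inequality: |a − b| < c < a + b
|a − b| = |7.0 − 15.8| = 8.8
a + b = 7.0 + 15.8 = 22.8

8.8 < c < 22.8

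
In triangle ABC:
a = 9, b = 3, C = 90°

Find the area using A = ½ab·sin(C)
A = ½·a·b·sin(C) = ½·9·3·sin(90°)
sin(90°) ≈ 1
A ≈ ½·27·1 = 13.5·1 ≈ 13.5

Area = 13.5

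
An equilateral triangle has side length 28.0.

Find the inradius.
r = Area/s with s the semi-perimeter.
Area = (√3/4)·28.0² = (√3/4)·784 ≈ 0.433013·784 ≈ 339.482
s = 3·28.0/2 = 42
r ≈ 339.482/42 ≈ 8.0829
(Equivalently r = side/(2√3) = 28.0/3.4641 ≈ 8.0829.)

r = 8.083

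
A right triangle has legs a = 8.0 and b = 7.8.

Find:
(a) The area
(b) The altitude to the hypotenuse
(a) The legs are perpendicular, so Area = ½·a·b = ½·8.0·7.8 = ½·62.4 = 31.2
(b) Hypotenuse c = √(a² + b²) = √(64 + 60.84) = √124.84 ≈ 11.1732
    Area = ½·c·h_c  ⇒  h_c = 2·Area/c = 62.4/11.1732 ≈ 5.5848

Area = 31.2, h_c = 5.585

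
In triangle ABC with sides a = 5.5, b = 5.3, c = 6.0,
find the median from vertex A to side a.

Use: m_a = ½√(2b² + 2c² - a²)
m_a = ½√(2·5.3² + 2·6.0² − 5.5²) = ½√(2·28.09 + 2·36 − 30.25) = ½√(56.18 + 72 − 30.25) = ½√97.93
√97.93 ≈ 9.89596, so m_a ≈ 4.94798

m_a = 4.948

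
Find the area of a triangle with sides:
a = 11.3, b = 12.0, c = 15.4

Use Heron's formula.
s = (11.3 + 12.0 + 15.4)/2 = 38.7/2 = 19.35
s − a = 8.05, s − b = 7.35, s − c = 3.95
s(s−a)(s−b)(s−c) = 19.35·8.05·7.35·3.95 ≈ 4522.32
Area = √4522.32 ≈ 67.2482

Area = 67.25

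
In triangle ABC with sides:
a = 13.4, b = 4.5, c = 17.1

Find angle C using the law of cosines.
c² = a² + b² − 2ab·cos(C)  ⇒  cos(C) = (a² + b² − c²)/(2ab)
cos(C) = (13.4² + 4.5² − 17.1²)/(2·13.4·4.5) = (179.56 + 20.25 − 292.41)/120.6 = -92.6/120.6 ≈ -0.767828
C = arccos(-0.767828) ≈ 140.159°

C = 140.2°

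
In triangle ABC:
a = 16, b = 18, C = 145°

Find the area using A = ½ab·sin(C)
A = ½·a·b·sin(C) = ½·16·18·sin(145°)
sin(145°) ≈ 0.573576
A ≈ ½·288·0.573576 = 144·0.573576 ≈ 82.595

Area = 82.6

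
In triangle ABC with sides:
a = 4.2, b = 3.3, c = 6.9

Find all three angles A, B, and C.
Law of cosines for each angle (a² = 17.64, b² = 10.89, c² = 47.61):
cos(A) = (b² + c² − a²)/(2bc) = (10.89 + 47.61 − 17.64)/(2·3.3·6.9) = 40.86/45.54 ≈ 0.897233  ⇒  A ≈ 26.2033°
cos(B) = (a² + c² − b²)/(2ac) = (17.64 + 47.61 − 10.89)/(2·4.2·6.9) = 54.36/57.96 ≈ 0.937888  ⇒  B ≈ 20.3001°
cos(C) = (a² + b² − c²)/(2ab) = (17.64 + 10.89 − 47.61)/(2·4.2·3.3) = -19.08/27.72 ≈ -0.688312  ⇒  C ≈ 133.497°
Check: A + B + C ≈ 180°

A = 26.2°, B = 20.3°, C = 133.5°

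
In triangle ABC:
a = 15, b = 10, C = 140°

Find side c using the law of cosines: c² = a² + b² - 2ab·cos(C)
c² = 15² + 10² − 2·15·10·cos(140°)
cos(140°) ≈ -0.766044
c² ≈ 225 + 100 − 300·(-0.766044) ≈ 325 + 229.813 ≈ 554.813
c ≈ √554.813 ≈ 23.5545

c = 23.55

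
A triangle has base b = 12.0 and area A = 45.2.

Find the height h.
A = ½·b·h  ⇒  h = 2A/b = 2·45.2/12.0 = 90.4/12.0 ≈ 7.53333

h = 7.533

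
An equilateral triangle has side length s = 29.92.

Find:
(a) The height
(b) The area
(a) The height splits the triangle into two 30-60-90 halves: h = s·√3/2 = 29.92·1.73205/2 ≈ 51.823/2 ≈ 25.9115
(b) Area = (√3/4)·s² = (√3/4)·29.92² = (√3/4)·895.2064 ≈ 0.433013·895.2064 ≈ 387.636

Height = 25.91, Area = 387.6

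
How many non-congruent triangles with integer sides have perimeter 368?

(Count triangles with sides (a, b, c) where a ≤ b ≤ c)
Let a ≤ b ≤ c with a + b + c = 368. The only binding inequality is a + b > c, i.e. 368 − c > c, so c < 368/2; and c ≥ 368/3 since c is the largest side.
So 123 ≤ c ≤ 183. For each c, b runs from ⌈(368 − c)/2⌉ up to c (then a = 368 − b − c satisfies 1 ≤ a ≤ b automatically), giving c − ⌈(368 − c)/2⌉ + 1 choices.
Summing over c: 1 + 3 + 4 + 6 + … + 90 + 91  (61 terms, c = 123, …, 183) = 2821
Check (closed form: nearest integer to p²/48 for even p, (p+3)²/48 for odd p): 368²/48 = 135424/48 ≈ 2821.33 → 2821

2821 triangles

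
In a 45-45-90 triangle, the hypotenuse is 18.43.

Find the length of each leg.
In a 45-45-90 triangle hypotenuse = leg·√2, so leg = hypotenuse/√2.
Leg = 18.43/√2 ≈ 18.43/1.41421 ≈ 13.032

Each leg = 13.03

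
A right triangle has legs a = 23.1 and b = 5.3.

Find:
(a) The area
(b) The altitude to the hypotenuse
(a) The legs are perpendicular, so Area = ½·a·b = ½·23.1·5.3 = ½·122.43 = 61.215
(b) Hypotenuse c = √(a² + b²) = √(533.61 + 28.09) = √561.7 ≈ 23.7002
    Area = ½·c·h_c  ⇒  h_c = 2·Area/c = 122.43/23.7002 ≈ 5.16578

Area = 61.215, h_c = 5.166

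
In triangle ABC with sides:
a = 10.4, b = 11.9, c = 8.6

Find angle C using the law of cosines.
c² = a² + b² − 2ab·cos(C)  ⇒  cos(C) = (a² + b² − c²)/(2ab)
cos(C) = (10.4² + 11.9² − 8.6²)/(2·10.4·11.9) = (108.16 + 141.61 − 73.96)/247.52 = 175.81/247.52 ≈ 0.710286
C = arccos(0.710286) ≈ 44.7418°

C = 44.74°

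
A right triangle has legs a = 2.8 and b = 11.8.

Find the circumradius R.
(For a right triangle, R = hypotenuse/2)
Hypotenuse c = √(a² + b²) = √(7.84 + 139.24) = √147.08 ≈ 12.1277
R = c/2 ≈ 12.1277/2 ≈ 6.06383

R = 6.064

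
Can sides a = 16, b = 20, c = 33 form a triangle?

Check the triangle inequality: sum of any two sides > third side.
a + b vs c: 16 + 20 = 36 > 33  ✓
a + c vs b: 16 + 33 = 49 > 20  ✓
b + c vs a: 20 + 33 = 53 > 16  ✓

Yes, triangle inequality satisfied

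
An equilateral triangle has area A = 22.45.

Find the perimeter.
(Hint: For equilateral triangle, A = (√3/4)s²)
A = (√3/4)s²  ⇒  s² = 4A/√3 = 4·22.45/√3 = 89.8/1.73205 ≈ 51.8461
s ≈ √51.8461 ≈ 7.20042
Perimeter = 3s ≈ 3·7.20042 ≈ 21.6013

Perimeter = 21.6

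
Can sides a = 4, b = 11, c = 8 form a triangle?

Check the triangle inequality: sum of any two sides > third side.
a + b vs c: 4 + 11 = 15 > 8  ✓
a + c vs b: 4 + 8 = 12 > 11  ✓
b + c vs a: 11 + 8 = 19 > 4  ✓

Yes, triangle inequality satisfied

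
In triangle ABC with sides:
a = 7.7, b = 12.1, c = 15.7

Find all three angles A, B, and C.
Law of cosines for each angle (a² = 59.29, b² = 146.41, c² = 246.49):
cos(A) = (b² + c² − a²)/(2bc) = (146.41 + 246.49 − 59.29)/(2·12.1·15.7) = 333.61/379.94 ≈ 0.87806  ⇒  A ≈ 28.5908°
cos(B) = (a² + c² − b²)/(2ac) = (59.29 + 246.49 − 146.41)/(2·7.7·15.7) = 159.37/241.78 ≈ 0.659153  ⇒  B ≈ 48.7647°
cos(C) = (a² + b² − c²)/(2ab) = (59.29 + 146.41 − 246.49)/(2·7.7·12.1) = -40.79/186.34 ≈ -0.218901  ⇒  C ≈ 102.644°
Check: A + B + C ≈ 180°

A = 28.59°, B = 48.76°, C = 102.6°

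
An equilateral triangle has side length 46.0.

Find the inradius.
r = Area/s with s the semi-perimeter.
Area = (√3/4)·46.0² = (√3/4)·2116 ≈ 0.433013·2116 ≈ 916.255
s = 3·46.0/2 = 69
r ≈ 916.255/69 ≈ 13.2791
(Equivalently r = side/(2√3) = 46.0/3.4641 ≈ 13.2791.)

r = 13.28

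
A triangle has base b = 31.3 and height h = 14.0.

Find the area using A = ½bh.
A = ½·b·h = ½·31.3·14.0 = ½·438.2 = 219.1

Area = 219.1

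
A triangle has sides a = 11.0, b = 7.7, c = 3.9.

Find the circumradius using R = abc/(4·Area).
First find the area with Heron's formula.
s = (11.0 + 7.7 + 3.9)/2 = 11.3
Area = √(s(s−a)(s−b)(s−c)) = √(11.3·0.3·3.6·7.4) ≈ √90.3096 ≈ 9.50314
abc = 11.0·7.7·3.9 = 330.33
R = abc/(4·Area) ≈ 330.33/(4·9.50314) = 330.33/38.0125 ≈ 8.69003

R = 8.69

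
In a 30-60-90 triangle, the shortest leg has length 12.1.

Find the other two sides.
In a 30-60-90 triangle the sides are in ratio 1 : √3 : 2 (short leg : long leg : hypotenuse).
Long leg = 12.1·√3 ≈ 12.1·1.73205 ≈ 20.9578
Hypotenuse = 2·12.1 = 24.2

Long leg = 12.1√3 = 20.96, Hypotenuse = 24.2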